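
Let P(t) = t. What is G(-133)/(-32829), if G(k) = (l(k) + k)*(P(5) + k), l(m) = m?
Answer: -34048/32829 ≈ -1.0371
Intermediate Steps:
G(k) = 2*k*(5 + k) (G(k) = (k + k)*(5 + k) = (2*k)*(5 + k) = 2*k*(5 + k))
G(-133)/(-32829) = (2*(-133)*(5 - 133))/(-32829) = (2*(-133)*(-128))*(-1/32829) = 34048*(-1/32829) = -34048/32829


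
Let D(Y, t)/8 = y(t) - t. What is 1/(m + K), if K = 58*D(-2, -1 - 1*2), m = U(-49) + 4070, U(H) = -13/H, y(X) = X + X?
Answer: 49/131235 ≈ 0.00037338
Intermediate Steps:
y(X) = 2*X
m = 199443/49 (m = -13/(-49) + 4070 = -13*(-1/49) + 4070 = 13/49 + 4070 = 199443/49 ≈ 4070.3)
D(Y, t) = 8*t (D(Y, t) = 8*(2*t - t) = 8*t)
K = -1392 (K = 58*(8*(-1 - 1*2)) = 58*(8*(-1 - 2)) = 58*(8*(-3)) = 58*(-24) = -1392)
1/(m + K) = 1/(199443/49 - 1392) = 1/(131235/49) = 49/131235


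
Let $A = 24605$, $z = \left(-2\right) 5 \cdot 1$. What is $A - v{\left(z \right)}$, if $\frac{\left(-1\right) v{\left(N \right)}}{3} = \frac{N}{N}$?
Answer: $24608$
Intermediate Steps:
$z = -10$ ($z = \left(-10\right) 1 = -10$)
$v{\left(N \right)} = -3$ ($v{\left(N \right)} = - 3 \frac{N}{N} = \left(-3\right) 1 = -3$)
$A - v{\left(z \right)} = 24605 - -3 = 24605 + 3 = 24608$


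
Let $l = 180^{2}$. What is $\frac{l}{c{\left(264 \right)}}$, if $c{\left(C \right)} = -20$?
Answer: $-1620$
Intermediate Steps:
$l = 32400$
$\frac{l}{c{\left(264 \right)}} = \frac{32400}{-20} = 32400 \left(- \frac{1}{20}\right) = -1620$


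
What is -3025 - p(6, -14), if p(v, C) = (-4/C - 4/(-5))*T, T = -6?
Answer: -105647/35 ≈ -3018.5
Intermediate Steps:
p(v, C) = -24/5 + 24/C (p(v, C) = (-4/C - 4/(-5))*(-6) = (-4/C - 4*(-⅕))*(-6) = (-4/C + ⅘)*(-6) = (⅘ - 4/C)*(-6) = -24/5 + 24/C)
-3025 - p(6, -14) = -3025 - (-24/5 + 24/(-14)) = -3025 - (-24/5 + 24*(-1/14)) = -3025 - (-24/5 - 12/7) = -3025 - 1*(-228/35) = -3025 + 228/35 = -105647/35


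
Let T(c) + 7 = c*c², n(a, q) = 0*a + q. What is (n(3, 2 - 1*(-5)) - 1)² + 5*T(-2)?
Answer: -39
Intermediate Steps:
n(a, q) = q (n(a, q) = 0 + q = q)
T(c) = -7 + c³ (T(c) = -7 + c*c² = -7 + c³)
(n(3, 2 - 1*(-5)) - 1)² + 5*T(-2) = ((2 - 1*(-5)) - 1)² + 5*(-7 + (-2)³) = ((2 + 5) - 1)² + 5*(-7 - 8) = (7 - 1)² + 5*(-15) = 6² - 75 = 36 - 75 = -39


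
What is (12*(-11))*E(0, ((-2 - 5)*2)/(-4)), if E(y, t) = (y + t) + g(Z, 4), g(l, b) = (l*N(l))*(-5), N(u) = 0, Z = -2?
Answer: -462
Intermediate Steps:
g(l, b) = 0 (g(l, b) = (l*0)*(-5) = 0*(-5) = 0)
E(y, t) = t + y (E(y, t) = (y + t) + 0 = (t + y) + 0 = t + y)
(12*(-11))*E(0, ((-2 - 5)*2)/(-4)) = (12*(-11))*(((-2 - 5)*2)/(-4) + 0) = -132*(-7*2*(-¼) + 0) = -132*(-14*(-¼) + 0) = -132*(7/2 + 0) = -132*7/2 = -462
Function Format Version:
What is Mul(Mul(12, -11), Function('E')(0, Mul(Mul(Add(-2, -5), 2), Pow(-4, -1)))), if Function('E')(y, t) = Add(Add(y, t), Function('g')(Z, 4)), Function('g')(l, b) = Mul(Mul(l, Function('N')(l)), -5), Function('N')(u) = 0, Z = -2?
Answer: -462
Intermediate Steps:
Function('g')(l, b) = 0 (Function('g')(l, b) = Mul(Mul(l, 0), -5) = Mul(0, -5) = 0)
Function('E')(y, t) = Add(t, y) (Function('E')(y, t) = Add(Add(y, t), 0) = Add(Add(t, y), 0) = Add(t, y))
Mul(Mul(12, -11), Function('E')(0, Mul(Mul(Add(-2, -5), 2), Pow(-4, -1)))) = Mul(Mul(12, -11), Add(Mul(Mul(Add(-2, -5), 2), Pow(-4, -1)), 0)) = Mul(-132, Add(Mul(Mul(-7, 2), Rational(-1, 4)), 0)) = Mul(-132, Add(Mul(-14, Rational(-1, 4)), 0)) = Mul(-132, Add(Rational(7, 2), 0)) = Mul(-132, Rational(7, 2)) = -462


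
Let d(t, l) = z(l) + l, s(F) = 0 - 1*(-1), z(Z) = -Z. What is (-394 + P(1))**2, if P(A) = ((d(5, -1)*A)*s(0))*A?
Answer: 155236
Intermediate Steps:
s(F) = 1 (s(F) = 0 + 1 = 1)
d(t, l) = 0 (d(t, l) = -l + l = 0)
P(A) = 0 (P(A) = ((0*A)*1)*A = (0*1)*A = 0*A = 0)
(-394 + P(1))**2 = (-394 + 0)**2 = (-394)**2 = 155236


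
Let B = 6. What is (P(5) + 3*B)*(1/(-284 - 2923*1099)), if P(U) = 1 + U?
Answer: -8/1174831 ≈ -6.8095e-6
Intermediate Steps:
(P(5) + 3*B)*(1/(-284 - 2923*1099)) = ((1 + 5) + 3*6)*(1/(-284 - 2923*1099)) = (6 + 18)*((1/1099)/(-3207)) = 24*(-1/3207*1/1099) = 24*(-1/3524493) = -8/1174831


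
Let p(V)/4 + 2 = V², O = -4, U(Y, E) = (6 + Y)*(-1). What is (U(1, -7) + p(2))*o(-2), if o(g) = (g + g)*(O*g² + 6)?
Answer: 40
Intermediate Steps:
U(Y, E) = -6 - Y
p(V) = -8 + 4*V²
o(g) = 2*g*(6 - 4*g²) (o(g) = (g + g)*(-4*g² + 6) = (2*g)*(6 - 4*g²) = 2*g*(6 - 4*g²))
(U(1, -7) + p(2))*o(-2) = ((-6 - 1*1) + (-8 + 4*2²))*(-8*(-2)³ + 12*(-2)) = ((-6 - 1) + (-8 + 4*4))*(-8*(-8) - 24) = (-7 + (-8 + 16))*(64 - 24) = (-7 + 8)*40 = 1*40 = 40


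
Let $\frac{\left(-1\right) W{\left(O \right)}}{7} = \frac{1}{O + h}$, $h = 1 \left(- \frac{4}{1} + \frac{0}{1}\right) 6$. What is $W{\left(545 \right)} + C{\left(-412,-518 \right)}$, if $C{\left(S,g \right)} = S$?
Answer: $- \frac{214659}{521} \approx -412.01$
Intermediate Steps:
$h = -24$ ($h = 1 \left(\left(-4\right) 1 + 0 \cdot 1\right) 6 = 1 \left(-4 + 0\right) 6 = 1 \left(-4\right) 6 = \left(-4\right) 6 = -24$)
$W{\left(O \right)} = - \frac{7}{-24 + O}$ ($W{\left(O \right)} = - \frac{7}{O - 24} = - \frac{7}{-24 + O}$)
$W{\left(545 \right)} + C{\left(-412,-518 \right)} = - \frac{7}{-24 + 545} - 412 = - \frac{7}{521} - 412 = - \frac{214659}{521}$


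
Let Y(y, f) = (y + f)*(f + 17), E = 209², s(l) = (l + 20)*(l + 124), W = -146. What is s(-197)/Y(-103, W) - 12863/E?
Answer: 2653154/24615393 ≈ 0.10778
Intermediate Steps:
s(l) = (20 + l)*(124 + l)
E = 43681
Y(y, f) = (17 + f)*(f + y) (Y(y, f) = (f + y)*(17 + f) = (17 + f)*(f + y))
s(-197)/Y(-103, W) - 12863/E = (2480 + (-197)² + 144*(-197))/((-146)² + 17*(-146) + 17*(-103) - 146*(-103)) - 12863/43681 = (2480 + 38809 - 28368)/(21316 - 2482 - 1751 + 15038) - 12863*1/43681 = 12921/32121 - 677/2299 = 12921*(1/32121) - 677/2299 = 4307/10707 - 677/2299 = 2653154/24615393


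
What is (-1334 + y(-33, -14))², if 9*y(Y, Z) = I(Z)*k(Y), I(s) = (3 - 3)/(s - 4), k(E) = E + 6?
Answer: 1779556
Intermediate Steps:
k(E) = 6 + E
I(s) = 0 (I(s) = 0/(-4 + s) = 0)
y(Y, Z) = 0 (y(Y, Z) = (0*(6 + Y))/9 = (⅑)*0 = 0)
(-1334 + y(-33, -14))² = (-1334 + 0)² = (-1334)² = 1779556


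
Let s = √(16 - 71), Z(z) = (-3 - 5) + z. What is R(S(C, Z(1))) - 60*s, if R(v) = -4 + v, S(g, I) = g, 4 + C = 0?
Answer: -8 - 60*I*√55 ≈ -8.0 - 444.97*I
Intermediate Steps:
C = -4 (C = -4 + 0 = -4)
Z(z) = -8 + z
s = I*√55 (s = √(-55) = I*√55 ≈ 7.4162*I)
R(S(C, Z(1))) - 60*s = (-4 - 4) - 60*I*√55 = -8 - 60*I*√55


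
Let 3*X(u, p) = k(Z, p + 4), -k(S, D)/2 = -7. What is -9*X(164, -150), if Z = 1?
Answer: -42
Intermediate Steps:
k(S, D) = 14 (k(S, D) = -2*(-7) = 14)
X(u, p) = 14/3 (X(u, p) = (⅓)*14 = 14/3)
-9*X(164, -150) = -9*14/3 = -42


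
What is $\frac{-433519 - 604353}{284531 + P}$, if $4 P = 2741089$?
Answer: $- \frac{4151488}{3879213} \approx -1.0702$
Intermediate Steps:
$P = \frac{2741089}{4}$ ($P = \frac{1}{4} \cdot 2741089 = \frac{2741089}{4} \approx 6.8527 \cdot 10^{5}$)
$\frac{-433519 - 604353}{284531 + P} = \frac{-433519 - 604353}{284531 + \frac{2741089}{4}} = - \frac{1037872}{\frac{3879213}{4}} = \left(-1037872\right) \frac{4}{3879213} = - \frac{4151488}{3879213}$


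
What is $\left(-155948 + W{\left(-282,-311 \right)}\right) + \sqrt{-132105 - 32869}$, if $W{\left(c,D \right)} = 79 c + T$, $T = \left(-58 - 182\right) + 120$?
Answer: $-178346 + i \sqrt{164974} \approx -1.7835 \cdot 10^{5} + 406.17 i$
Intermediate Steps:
$T = -120$ ($T = -240 + 120 = -120$)
$W{\left(c,D \right)} = -120 + 79 c$ ($W{\left(c,D \right)} = 79 c - 120 = -120 + 79 c$)
$\left(-155948 + W{\left(-282,-311 \right)}\right) + \sqrt{-132105 - 32869} = \left(-155948 + \left(-120 + 79 \left(-282\right)\right)\right) + \sqrt{-132105 - 32869} = \left(-155948 - 22398\right) + \sqrt{-164974} = \left(-155948 - 22398\right) + i \sqrt{164974} = -178346 + i \sqrt{164974}$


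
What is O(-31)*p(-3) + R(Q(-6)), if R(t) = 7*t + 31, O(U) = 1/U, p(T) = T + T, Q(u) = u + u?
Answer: -1637/31 ≈ -52.806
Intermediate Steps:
Q(u) = 2*u
p(T) = 2*T
R(t) = 31 + 7*t
O(-31)*p(-3) + R(Q(-6)) = (2*(-3))/(-31) + (31 + 7*(2*(-6))) = -1/31*(-6) + (31 + 7*(-12)) = 6/31 + (31 - 84) = 6/31 - 53 = -1637/31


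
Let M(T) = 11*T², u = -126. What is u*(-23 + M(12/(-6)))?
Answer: -2646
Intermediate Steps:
u*(-23 + M(12/(-6))) = -126*(-23 + 11*(12/(-6))²) = -126*(-23 + 11*(12*(-⅙))²) = -126*(-23 + 11*(-2)²) = -126*(-23 + 11*4) = -126*(-23 + 44) = -126*21 = -2646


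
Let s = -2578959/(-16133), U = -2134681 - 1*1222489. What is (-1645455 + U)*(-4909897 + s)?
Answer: 396251869782022750/16133 ≈ 2.4562e+13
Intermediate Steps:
U = -3357170 (U = -2134681 - 1222489 = -3357170)
s = 2578959/16133 (s = -2578959*(-1/16133) = 2578959/16133 ≈ 159.86)
(-1645455 + U)*(-4909897 + s) = (-1645455 - 3357170)*(-4909897 + 2578959/16133) = -5002625*(-79208789342/16133) = 396251869782022750/16133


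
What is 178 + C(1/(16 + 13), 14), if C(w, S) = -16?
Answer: 162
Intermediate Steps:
178 + C(1/(16 + 13), 14) = 178 - 16 = 162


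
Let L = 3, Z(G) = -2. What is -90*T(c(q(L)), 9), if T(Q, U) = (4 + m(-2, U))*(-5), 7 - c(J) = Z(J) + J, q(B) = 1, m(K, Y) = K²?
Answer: 3600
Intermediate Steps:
c(J) = 9 - J (c(J) = 7 - (-2 + J) = 7 + (2 - J) = 9 - J)
T(Q, U) = -40 (T(Q, U) = (4 + (-2)²)*(-5) = (4 + 4)*(-5) = 8*(-5) = -40)
-90*T(c(q(L)), 9) = -90*(-40) = 3600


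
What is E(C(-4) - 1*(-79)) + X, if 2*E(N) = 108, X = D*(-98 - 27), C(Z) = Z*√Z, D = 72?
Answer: -8946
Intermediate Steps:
C(Z) = Z^(3/2)
X = -9000 (X = 72*(-98 - 27) = 72*(-125) = -9000)
E(N) = 54 (E(N) = (½)*108 = 54)
E(C(-4) - 1*(-79)) + X = 54 - 9000 = -8946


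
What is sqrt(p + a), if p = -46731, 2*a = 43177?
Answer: I*sqrt(100570)/2 ≈ 158.56*I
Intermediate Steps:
a = 43177/2 (a = (1/2)*43177 = 43177/2 ≈ 21589.)
sqrt(p + a) = sqrt(-46731 + 43177/2) = sqrt(-50285/2) = I*sqrt(100570)/2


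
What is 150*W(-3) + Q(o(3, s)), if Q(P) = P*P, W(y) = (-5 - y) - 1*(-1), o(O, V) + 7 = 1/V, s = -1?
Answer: -86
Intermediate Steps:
o(O, V) = -7 + 1/V
W(y) = -4 - y (W(y) = (-5 - y) + 1 = -4 - y)
Q(P) = P**2
150*W(-3) + Q(o(3, s)) = 150*(-4 - 1*(-3)) + (-7 + 1/(-1))**2 = 150*(-4 + 3) + (-7 - 1)**2 = 150*(-1) + (-8)**2 = -150 + 64 = -86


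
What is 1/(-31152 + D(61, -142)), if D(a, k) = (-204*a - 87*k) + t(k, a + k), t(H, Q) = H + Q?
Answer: -1/31465 ≈ -3.1781e-5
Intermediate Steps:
D(a, k) = -203*a - 85*k (D(a, k) = (-204*a - 87*k) + (k + (a + k)) = (-204*a - 87*k) + (a + 2*k) = -203*a - 85*k)
1/(-31152 + D(61, -142)) = 1/(-31152 + (-203*61 - 85*(-142))) = 1/(-31152 + (-12383 + 12070)) = 1/(-31152 - 313) = 1/(-31465) = -1/31465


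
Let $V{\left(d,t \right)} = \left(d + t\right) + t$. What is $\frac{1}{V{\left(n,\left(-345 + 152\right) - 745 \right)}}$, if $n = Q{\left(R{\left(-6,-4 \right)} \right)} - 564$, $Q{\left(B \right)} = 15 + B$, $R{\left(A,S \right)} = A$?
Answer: $- \frac{1}{2431} \approx -0.00041135$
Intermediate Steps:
$n = -555$ ($n = \left(15 - 6\right) - 564 = 9 - 564 = -555$)
$V{\left(d,t \right)} = d + 2 t$
$\frac{1}{V{\left(n,\left(-345 + 152\right) - 745 \right)}} = \frac{1}{-555 + 2 \left(\left(-345 + 152\right) - 745\right)} = \frac{1}{-555 + 2 \left(-193 - 745\right)} = \frac{1}{-555 + 2 \left(-938\right)} = \frac{1}{-555 - 1876} = \frac{1}{-2431} = - \frac{1}{2431}$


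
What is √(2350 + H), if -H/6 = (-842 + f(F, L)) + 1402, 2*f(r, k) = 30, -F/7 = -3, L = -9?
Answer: 10*I*√11 ≈ 33.166*I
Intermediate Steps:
F = 21 (F = -7*(-3) = 21)
f(r, k) = 15 (f(r, k) = (½)*30 = 15)
H = -3450 (H = -6*((-842 + 15) + 1402) = -6*(-827 + 1402) = -6*575 = -3450)
√(2350 + H) = √(2350 - 3450) = √(-1100) = 10*I*√11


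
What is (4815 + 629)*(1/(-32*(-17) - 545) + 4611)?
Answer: 25096840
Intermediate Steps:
(4815 + 629)*(1/(-32*(-17) - 545) + 4611) = 5444*(1/(544 - 545) + 4611) = 5444*(1/(-1) + 4611) = 5444*(-1 + 4611) = 5444*4610 = 25096840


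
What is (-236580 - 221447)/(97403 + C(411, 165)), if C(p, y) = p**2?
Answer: -458027/266324 ≈ -1.7198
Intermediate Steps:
(-236580 - 221447)/(97403 + C(411, 165)) = (-236580 - 221447)/(97403 + 411**2) = -458027/(97403 + 168921) = -458027/266324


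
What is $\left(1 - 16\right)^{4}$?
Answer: $50625$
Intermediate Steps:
$\left(1 - 16\right)^{4} = \left(-15\right)^{4} = 50625$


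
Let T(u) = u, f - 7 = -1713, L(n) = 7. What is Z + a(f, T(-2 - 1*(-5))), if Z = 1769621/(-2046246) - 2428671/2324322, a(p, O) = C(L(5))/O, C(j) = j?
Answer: 7995317650/18873549981 ≈ 0.42363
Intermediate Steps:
f = -1706 (f = 7 - 1713 = -1706)
a(p, O) = 7/O
Z = -36042965639/18873549981 (Z = 1769621*(-1/2046246) - 2428671*1/2324322 = -1769621/2046246 - 115651/110682 = -36042965639/18873549981 ≈ -1.9097)
Z + a(f, T(-2 - 1*(-5))) = -36042965639/18873549981 + 7/(-2 - 1*(-5)) = -36042965639/18873549981 + 7/(-2 + 5) = -36042965639/18873549981 + 7/3 = 7995317650/18873549981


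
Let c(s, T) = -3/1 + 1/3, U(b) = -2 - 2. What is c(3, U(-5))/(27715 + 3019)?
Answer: -4/46101 ≈ -8.6766e-5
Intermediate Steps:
U(b) = -4
c(s, T) = -8/3 (c(s, T) = -3*1 + 1*(1/3) = -3 + 1/3 = -8/3)
c(3, U(-5))/(27715 + 3019) = -8/3/(27715 + 3019) = -8/3/30734 = (1/30734)*(-8/3) = -4/46101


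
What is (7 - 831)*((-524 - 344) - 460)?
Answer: 1094272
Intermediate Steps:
(7 - 831)*((-524 - 344) - 460) = -824*(-868 - 460) = -824*(-1328) = 1094272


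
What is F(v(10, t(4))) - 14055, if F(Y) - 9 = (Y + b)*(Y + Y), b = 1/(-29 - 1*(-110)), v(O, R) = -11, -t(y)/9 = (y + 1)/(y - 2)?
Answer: -1118146/81 ≈ -13804.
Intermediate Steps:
t(y) = -9*(1 + y)/(-2 + y) (t(y) = -9*(y + 1)/(y - 2) = -9*(1 + y)/(-2 + y))
b = 1/81 (b = 1/(-29 + 110) = 1/81 ≈ 0.012346)
F(Y) = 9 + 2*Y*(1/81 + Y) (F(Y) = 9 + (Y + 1/81)*(Y + Y) = 9 + (1/81 + Y)*(2*Y) = 9 + 2*Y*(1/81 + Y))
F(v(10, t(4))) - 14055 = (9 + 2*(-11)² + (2/81)*(-11)) - 14055 = (9 + 2*121 - 22/81) - 14055 = (9 + 242 - 22/81) - 14055 = 20309/81 - 14055 = -1118146/81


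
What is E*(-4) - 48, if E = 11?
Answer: -92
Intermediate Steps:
E*(-4) - 48 = 11*(-4) - 48 = -44 - 48 = -92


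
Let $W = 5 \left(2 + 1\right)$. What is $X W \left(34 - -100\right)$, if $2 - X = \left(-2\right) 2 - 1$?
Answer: $14070$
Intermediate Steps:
$X = 7$ ($X = 2 - \left(\left(-2\right) 2 - 1\right) = 2 - \left(-4 - 1\right) = 2 - -5 = 2 + 5 = 7$)
$W = 15$ ($W = 5 \cdot 3 = 15$)
$X W \left(34 - -100\right) = 7 \cdot 15 \left(34 - -100\right) = 105 \left(34 + 100\right) = 105 \cdot 134 = 14070$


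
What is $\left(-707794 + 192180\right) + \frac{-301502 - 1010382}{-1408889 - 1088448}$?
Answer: $- \frac{1287660608034}{2497337} \approx -5.1561 \cdot 10^{5}$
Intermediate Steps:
$\left(-707794 + 192180\right) + \frac{-301502 - 1010382}{-1408889 - 1088448} = -515614 - \frac{1311884}{-2497337} = -515614 - - \frac{1311884}{2497337} = -515614 + \frac{1311884}{2497337} = - \frac{1287660608034}{2497337}$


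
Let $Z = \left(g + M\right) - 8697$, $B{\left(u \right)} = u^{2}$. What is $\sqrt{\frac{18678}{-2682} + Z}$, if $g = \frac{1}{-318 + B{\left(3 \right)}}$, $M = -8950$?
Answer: $\frac{i \sqrt{37422415548915}}{46041} \approx 132.87 i$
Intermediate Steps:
$g = - \frac{1}{309}$ ($g = \frac{1}{-318 + 3^{2}} = \frac{1}{-318 + 9} = \frac{1}{-309} = - \frac{1}{309} \approx -0.0032362$)
$Z = - \frac{5452924}{309}$ ($Z = \left(- \frac{1}{309} - 8950\right) - 8697 = - \frac{2765551}{309} - 8697 = - \frac{5452924}{309} \approx -17647.0$)
$\sqrt{\frac{18678}{-2682} + Z} = \sqrt{\frac{18678}{-2682} - \frac{5452924}{309}} = \sqrt{18678 \left(- \frac{1}{2682}\right) - \frac{5452924}{309}} = \sqrt{- \frac{3113}{447} - \frac{5452924}{309}} = \sqrt{- \frac{812806315}{46041}} = \frac{i \sqrt{37422415548915}}{46041}$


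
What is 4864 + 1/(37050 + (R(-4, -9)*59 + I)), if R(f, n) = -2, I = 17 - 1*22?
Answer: 179612929/36927 ≈ 4864.0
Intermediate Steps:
I = -5 (I = 17 - 22 = -5)
4864 + 1/(37050 + (R(-4, -9)*59 + I)) = 4864 + 1/(37050 + (-2*59 - 5)) = 4864 + 1/(37050 + (-118 - 5)) = 4864 + 1/(37050 - 123) = 4864 + 1/36927 = 179612929/36927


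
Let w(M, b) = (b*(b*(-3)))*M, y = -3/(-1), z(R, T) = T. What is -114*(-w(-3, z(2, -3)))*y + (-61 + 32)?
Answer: 27673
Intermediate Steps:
y = 3 (y = -3*(-1) = 3)
w(M, b) = -3*M*b² (w(M, b) = (b*(-3*b))*M = (-3*b²)*M = -3*M*b²)
-114*(-w(-3, z(2, -3)))*y + (-61 + 32) = -114*(-(-3)*(-3)*(-3)²)*3 + (-61 + 32) = -114*(-(-3)*(-3)*9)*3 - 29 = -114*(-1*81)*3 - 29 = -(-9234)*3 - 29 = -114*(-243) - 29 = 27702 - 29 = 27673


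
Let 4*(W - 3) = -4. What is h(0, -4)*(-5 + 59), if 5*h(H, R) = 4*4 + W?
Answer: 972/5 ≈ 194.40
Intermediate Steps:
W = 2 (W = 3 + (1/4)*(-4) = 3 - 1 = 2)
h(H, R) = 18/5 (h(H, R) = (4*4 + 2)/5 = (16 + 2)/5 = (1/5)*18 = 18/5)
h(0, -4)*(-5 + 59) = 18*(-5 + 59)/5 = (18/5)*54 = 972/5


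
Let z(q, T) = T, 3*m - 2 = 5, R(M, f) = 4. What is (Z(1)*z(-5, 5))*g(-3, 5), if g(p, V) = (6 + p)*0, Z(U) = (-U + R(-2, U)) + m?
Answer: 0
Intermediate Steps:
m = 7/3 (m = ⅔ + (⅓)*5 = ⅔ + 5/3 = 7/3 ≈ 2.3333)
Z(U) = 19/3 - U (Z(U) = (-U + 4) + 7/3 = (4 - U) + 7/3 = 19/3 - U)
g(p, V) = 0
(Z(1)*z(-5, 5))*g(-3, 5) = ((19/3 - 1*1)*5)*0 = ((19/3 - 1)*5)*0 = ((16/3)*5)*0 = (80/3)*0 = 0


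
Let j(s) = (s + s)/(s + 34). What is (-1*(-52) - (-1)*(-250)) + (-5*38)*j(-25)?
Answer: 7718/9 ≈ 857.56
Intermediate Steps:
j(s) = 2*s/(34 + s) (j(s) = (2*s)/(34 + s) = 2*s/(34 + s))
(-1*(-52) - (-1)*(-250)) + (-5*38)*j(-25) = (-1*(-52) - (-1)*(-250)) + (-5*38)*(2*(-25)/(34 - 25)) = (52 - 1*250) - 380*(-25)/9 = (52 - 250) - 380*(-25)/9 = -198 - 190*(-50/9) = -198 + 9500/9 = 7718/9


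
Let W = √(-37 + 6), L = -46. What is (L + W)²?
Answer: (46 - I*√31)² ≈ 2085.0 - 512.23*I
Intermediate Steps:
W = I*√31 (W = √(-31) = I*√31 ≈ 5.5678*I)
(L + W)² = (-46 + I*√31)²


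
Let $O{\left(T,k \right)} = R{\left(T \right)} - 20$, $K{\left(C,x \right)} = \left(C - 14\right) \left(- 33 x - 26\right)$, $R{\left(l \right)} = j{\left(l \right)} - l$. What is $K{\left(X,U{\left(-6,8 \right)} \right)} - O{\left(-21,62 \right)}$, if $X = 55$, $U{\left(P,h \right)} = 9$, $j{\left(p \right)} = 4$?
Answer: $-13248$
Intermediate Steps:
$R{\left(l \right)} = 4 - l$
$K{\left(C,x \right)} = \left(-26 - 33 x\right) \left(-14 + C\right)$ ($K{\left(C,x \right)} = \left(-14 + C\right) \left(-26 - 33 x\right) = \left(-26 - 33 x\right) \left(-14 + C\right)$)
$O{\left(T,k \right)} = -16 - T$ ($O{\left(T,k \right)} = \left(4 - T\right) - 20 = -16 - T$)
$K{\left(X,U{\left(-6,8 \right)} \right)} - O{\left(-21,62 \right)} = \left(364 - 1430 + 462 \cdot 9 - 1815 \cdot 9\right) - \left(-16 - -21\right) = \left(364 - 1430 + 4158 - 16335\right) - \left(-16 + 21\right) = -13243 - 5 = -13248$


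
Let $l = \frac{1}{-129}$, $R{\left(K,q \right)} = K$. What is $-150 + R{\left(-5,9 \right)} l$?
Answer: $- \frac{19345}{129} \approx -149.96$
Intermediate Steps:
$l = - \frac{1}{129} \approx -0.0077519$
$-150 + R{\left(-5,9 \right)} l = -150 - - \frac{5}{129} = -150 + \frac{5}{129} = - \frac{19345}{129}$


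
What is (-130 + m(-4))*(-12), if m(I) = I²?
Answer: 1368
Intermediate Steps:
(-130 + m(-4))*(-12) = (-130 + (-4)²)*(-12) = (-130 + 16)*(-12) = -114*(-12) = 1368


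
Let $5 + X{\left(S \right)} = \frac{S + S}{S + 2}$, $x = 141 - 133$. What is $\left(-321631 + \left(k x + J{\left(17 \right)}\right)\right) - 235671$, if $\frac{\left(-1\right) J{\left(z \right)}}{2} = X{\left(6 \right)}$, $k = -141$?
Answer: $-558423$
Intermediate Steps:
$x = 8$ ($x = 141 - 133 = 8$)
$X{\left(S \right)} = -5 + \frac{2 S}{2 + S}$ ($X{\left(S \right)} = -5 + \frac{S + S}{S + 2} = -5 + \frac{2 S}{2 + S}$)
$J{\left(z \right)} = 7$ ($J{\left(z \right)} = - 2 \frac{-10 - 18}{2 + 6} = - 2 \frac{-10 - 18}{8} = - 2 \cdot \frac{1}{8} \left(-28\right) = \left(-2\right) \left(- \frac{7}{2}\right) = 7$)
$\left(-321631 + \left(k x + J{\left(17 \right)}\right)\right) - 235671 = \left(-321631 + \left(\left(-141\right) 8 + 7\right)\right) - 235671 = \left(-321631 + \left(-1128 + 7\right)\right) - 235671 = \left(-321631 - 1121\right) - 235671 = -322752 - 235671 = -558423$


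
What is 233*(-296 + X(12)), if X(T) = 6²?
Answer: -60580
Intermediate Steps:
X(T) = 36
233*(-296 + X(12)) = 233*(-296 + 36) = 233*(-260) = -60580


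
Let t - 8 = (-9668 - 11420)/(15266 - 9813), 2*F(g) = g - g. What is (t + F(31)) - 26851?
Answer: -146395967/5453 ≈ -26847.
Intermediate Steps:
F(g) = 0 (F(g) = (g - g)/2 = (½)*0 = 0)
t = 22536/5453 (t = 8 + (-9668 - 11420)/(15266 - 9813) = 8 - 21088/5453 = 22536/5453 ≈ 4.1328)
(t + F(31)) - 26851 = (22536/5453 + 0) - 26851 = 22536/5453 - 26851 = -146395967/5453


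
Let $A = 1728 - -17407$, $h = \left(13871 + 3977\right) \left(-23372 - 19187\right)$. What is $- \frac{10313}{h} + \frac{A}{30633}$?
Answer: $\frac{14535128585449}{23268613349256} \approx 0.62467$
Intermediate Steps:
$h = -759593032$ ($h = 17848 \left(-42559\right) = -759593032$)
$A = 19135$ ($A = 1728 + 17407 = 19135$)
$- \frac{10313}{h} + \frac{A}{30633} = - \frac{10313}{-759593032} + \frac{19135}{30633} = \left(-10313\right) \left(- \frac{1}{759593032}\right) + 19135 \cdot \frac{1}{30633} = \frac{10313}{759593032} + \frac{19135}{30633} = \frac{14535128585449}{23268613349256}$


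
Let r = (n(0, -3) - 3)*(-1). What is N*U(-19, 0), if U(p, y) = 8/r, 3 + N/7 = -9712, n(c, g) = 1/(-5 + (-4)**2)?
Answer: -748055/4 ≈ -1.8701e+5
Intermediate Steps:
n(c, g) = 1/11 (n(c, g) = 1/(-5 + 16) = 1/11)
N = -68005 (N = -21 + 7*(-9712) = -21 - 67984 = -68005)
r = 32/11 (r = (1/11 - 3)*(-1) = -32/11*(-1) = 32/11 ≈ 2.9091)
U(p, y) = 11/4 (U(p, y) = 8/(32/11) = 8*(11/32) = 11/4)
N*U(-19, 0) = -68005*11/4 = -748055/4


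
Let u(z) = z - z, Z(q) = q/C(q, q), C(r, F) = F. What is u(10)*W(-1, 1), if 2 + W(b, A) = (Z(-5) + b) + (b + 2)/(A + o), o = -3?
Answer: 0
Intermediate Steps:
Z(q) = 1 (Z(q) = q/q = 1)
W(b, A) = -1 + b + (2 + b)/(-3 + A) (W(b, A) = -2 + ((1 + b) + (b + 2)/(A - 3)) = -2 + ((1 + b) + (2 + b)/(-3 + A)) = -2 + (1 + b + (2 + b)/(-3 + A)) = -1 + b + (2 + b)/(-3 + A))
u(z) = 0
u(10)*W(-1, 1) = 0*((5 - 1*1 - 2*(-1) + 1*(-1))/(-3 + 1)) = 0*((5 - 1 + 2 - 1)/(-2)) = 0*(-½*5) = 0*(-5/2) = 0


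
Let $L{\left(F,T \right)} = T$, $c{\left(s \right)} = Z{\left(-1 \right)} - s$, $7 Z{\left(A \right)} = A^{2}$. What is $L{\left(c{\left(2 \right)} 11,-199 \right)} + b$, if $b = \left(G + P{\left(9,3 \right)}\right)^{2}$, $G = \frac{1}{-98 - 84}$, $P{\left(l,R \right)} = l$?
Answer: $- \frac{3911907}{33124} \approx -118.1$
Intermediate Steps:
$G = - \frac{1}{182}$ ($G = \frac{1}{-182} = - \frac{1}{182} \approx -0.0054945$)
$Z{\left(A \right)} = \frac{A^{2}}{7}$
$c{\left(s \right)} = \frac{1}{7} - s$ ($c{\left(s \right)} = \frac{\left(-1\right)^{2}}{7} - s = \frac{1}{7} \cdot 1 - s = \frac{1}{7} - s$)
$b = \frac{2679769}{33124}$ ($b = \left(- \frac{1}{182} + 9\right)^{2} = \left(\frac{1637}{182}\right)^{2} = \frac{2679769}{33124} \approx 80.901$)
$L{\left(c{\left(2 \right)} 11,-199 \right)} + b = -199 + \frac{2679769}{33124} = - \frac{3911907}{33124}$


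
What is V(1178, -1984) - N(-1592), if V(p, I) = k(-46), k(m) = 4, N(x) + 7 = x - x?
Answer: 11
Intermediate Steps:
N(x) = -7 (N(x) = -7 + (x - x) = -7 + 0 = -7)
V(p, I) = 4
V(1178, -1984) - N(-1592) = 4 - 1*(-7) = 4 + 7 = 11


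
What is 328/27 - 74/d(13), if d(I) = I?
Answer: 2266/351 ≈ 6.4558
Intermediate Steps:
328/27 - 74/d(13) = 328/27 - 74/13 = 2266/351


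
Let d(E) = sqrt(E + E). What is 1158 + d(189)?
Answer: 1158 + 3*sqrt(42) ≈ 1177.4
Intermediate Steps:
d(E) = sqrt(2)*sqrt(E) (d(E) = sqrt(2*E) = sqrt(2)*sqrt(E))
1158 + d(189) = 1158 + sqrt(2)*sqrt(189) = 1158 + sqrt(2)*(3*sqrt(21)) = 1158 + 3*sqrt(42)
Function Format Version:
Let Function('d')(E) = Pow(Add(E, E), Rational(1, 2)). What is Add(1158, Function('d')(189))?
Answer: Add(1158, Mul(3, Pow(42, Rational(1, 2)))) ≈ 1177.4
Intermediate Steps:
Function('d')(E) = Mul(Pow(2, Rational(1, 2)), Pow(E, Rational(1, 2))) (Function('d')(E) = Pow(Mul(2, E), Rational(1, 2)) = Mul(Pow(2, Rational(1, 2)), Pow(E, Rational(1, 2))))
Add(1158, Function('d')(189)) = Add(1158, Mul(Pow(2, Rational(1, 2)), Pow(189, Rational(1, 2)))) = Add(1158, Mul(Pow(2, Rational(1, 2)), Mul(3, Pow(21, Rational(1, 2))))) = Add(1158, Mul(3, Pow(42, Rational(1, 2))))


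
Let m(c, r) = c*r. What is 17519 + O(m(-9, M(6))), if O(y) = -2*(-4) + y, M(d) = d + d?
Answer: 17419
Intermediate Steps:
M(d) = 2*d
O(y) = 8 + y
17519 + O(m(-9, M(6))) = 17519 + (8 - 18*6) = 17519 + (8 - 9*12) = 17519 + (8 - 108) = 17519 - 100 = 17419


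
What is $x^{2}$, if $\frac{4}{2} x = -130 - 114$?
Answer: $14884$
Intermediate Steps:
$x = -122$ ($x = \frac{-130 - 114}{2} = \frac{1}{2} \left(-244\right) = -122$)
$x^{2} = \left(-122\right)^{2} = 14884$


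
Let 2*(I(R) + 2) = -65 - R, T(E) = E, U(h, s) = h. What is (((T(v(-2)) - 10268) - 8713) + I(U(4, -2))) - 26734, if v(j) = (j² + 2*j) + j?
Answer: -91507/2 ≈ -45754.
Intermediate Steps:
v(j) = j² + 3*j
I(R) = -69/2 - R/2 (I(R) = -2 + (-65 - R)/2 = -2 + (-65/2 - R/2) = -69/2 - R/2)
(((T(v(-2)) - 10268) - 8713) + I(U(4, -2))) - 26734 = (((-2*(3 - 2) - 10268) - 8713) + (-69/2 - ½*4)) - 26734 = (((-2*1 - 10268) - 8713) + (-69/2 - 2)) - 26734 = (((-2 - 10268) - 8713) - 73/2) - 26734 = ((-10270 - 8713) - 73/2) - 26734 = (-18983 - 73/2) - 26734 = -38039/2 - 26734 = -91507/2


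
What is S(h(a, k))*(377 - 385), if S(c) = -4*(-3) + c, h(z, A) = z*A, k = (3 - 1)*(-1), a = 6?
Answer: 0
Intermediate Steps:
k = -2 (k = 2*(-1) = -2)
h(z, A) = A*z
S(c) = 12 + c
S(h(a, k))*(377 - 385) = (12 - 2*6)*(377 - 385) = (12 - 12)*(-8) = 0*(-8) = 0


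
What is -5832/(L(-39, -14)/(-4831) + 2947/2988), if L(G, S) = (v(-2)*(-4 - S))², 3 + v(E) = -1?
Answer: -84185083296/9456157 ≈ -8902.7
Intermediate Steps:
v(E) = -4 (v(E) = -3 - 1 = -4)
L(G, S) = (16 + 4*S)² (L(G, S) = (-4*(-4 - S))² = (16 + 4*S)²)
-5832/(L(-39, -14)/(-4831) + 2947/2988) = -5832/((16*(4 - 14)²)/(-4831) + 2947/2988) = -5832/((16*(-10)²)*(-1/4831) + 2947*(1/2988)) = -5832/((16*100)*(-1/4831) + 2947/2988) = -5832/(1600*(-1/4831) + 2947/2988) = -5832/(-1600/4831 + 2947/2988) = -5832/9456157/14435028 = -5832*14435028/9456157 = -84185083296/9456157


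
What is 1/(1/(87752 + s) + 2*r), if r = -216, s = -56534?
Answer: -31218/13486175 ≈ -0.0023148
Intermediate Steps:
1/(1/(87752 + s) + 2*r) = 1/(1/(87752 - 56534) + 2*(-216)) = 1/(1/31218 - 432) = 1/(-13486175/31218) = -31218/13486175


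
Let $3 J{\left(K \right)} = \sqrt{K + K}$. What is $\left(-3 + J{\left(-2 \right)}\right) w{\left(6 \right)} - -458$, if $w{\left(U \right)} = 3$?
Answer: $449 + 2 i \approx 449.0 + 2.0 i$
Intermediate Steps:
$J{\left(K \right)} = \frac{\sqrt{2} \sqrt{K}}{3}$ ($J{\left(K \right)} = \frac{\sqrt{K + K}}{3} = \frac{\sqrt{2 K}}{3} = \frac{\sqrt{2} \sqrt{K}}{3}$)
$\left(-3 + J{\left(-2 \right)}\right) w{\left(6 \right)} - -458 = \left(-3 + \frac{\sqrt{2} \sqrt{-2}}{3}\right) 3 - -458 = \left(-3 + \frac{\sqrt{2} i \sqrt{2}}{3}\right) 3 + 458 = \left(-3 + \frac{2 i}{3}\right) 3 + 458 = \left(-9 + 2 i\right) + 458 = 449 + 2 i$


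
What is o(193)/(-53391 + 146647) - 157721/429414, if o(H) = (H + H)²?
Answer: 3079533673/2502839499 ≈ 1.2304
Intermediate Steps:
o(H) = 4*H² (o(H) = (2*H)² = 4*H²)
o(193)/(-53391 + 146647) - 157721/429414 = (4*193²)/(-53391 + 146647) - 157721/429414 = (4*37249)/93256 - 157721*1/429414 = 148996*(1/93256) - 157721/429414 = 37249/23314 - 157721/429414 = 3079533673/2502839499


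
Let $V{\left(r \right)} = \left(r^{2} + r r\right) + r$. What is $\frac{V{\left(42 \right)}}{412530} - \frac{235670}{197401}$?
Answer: $- \frac{3217207451}{2714461151} \approx -1.1852$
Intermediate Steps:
$V{\left(r \right)} = r + 2 r^{2}$ ($V{\left(r \right)} = \left(r^{2} + r^{2}\right) + r = 2 r^{2} + r = r + 2 r^{2}$)
$\frac{V{\left(42 \right)}}{412530} - \frac{235670}{197401} = \frac{42 \left(1 + 2 \cdot 42\right)}{412530} - \frac{235670}{197401} = 42 \left(1 + 84\right) \frac{1}{412530} - \frac{235670}{197401} = 42 \cdot 85 \cdot \frac{1}{412530} - \frac{235670}{197401} = 3570 \cdot \frac{1}{412530} - \frac{235670}{197401} = \frac{119}{13751} - \frac{235670}{197401} = - \frac{3217207451}{2714461151}$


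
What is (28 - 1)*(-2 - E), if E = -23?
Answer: 567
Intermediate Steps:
(28 - 1)*(-2 - E) = (28 - 1)*(-2 - 1*(-23)) = 27*(-2 + 23) = 27*21 = 567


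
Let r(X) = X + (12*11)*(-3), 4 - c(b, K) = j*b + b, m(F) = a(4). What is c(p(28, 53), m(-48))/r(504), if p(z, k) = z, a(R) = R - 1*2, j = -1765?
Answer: 12349/27 ≈ 457.37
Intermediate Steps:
a(R) = -2 + R (a(R) = R - 2 = -2 + R)
m(F) = 2 (m(F) = -2 + 4 = 2)
c(b, K) = 4 + 1764*b (c(b, K) = 4 - (-1765*b + b) = 4 - (-1764)*b = 4 + 1764*b)
r(X) = -396 + X (r(X) = X + 132*(-3) = X - 396 = -396 + X)
c(p(28, 53), m(-48))/r(504) = (4 + 1764*28)/(-396 + 504) = (4 + 49392)/108 = 49396*(1/108) = 12349/27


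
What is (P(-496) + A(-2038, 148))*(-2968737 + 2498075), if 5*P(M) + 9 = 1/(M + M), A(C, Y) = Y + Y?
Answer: -343402290461/2480 ≈ -1.3847e+8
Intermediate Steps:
A(C, Y) = 2*Y
P(M) = -9/5 + 1/(10*M) (P(M) = -9/5 + 1/(5*(M + M)) = -9/5 + 1/(5*((2*M))) = -9/5 + (1/(2*M))/5 = -9/5 + 1/(10*M))
(P(-496) + A(-2038, 148))*(-2968737 + 2498075) = ((1/10)*(1 - 18*(-496))/(-496) + 2*148)*(-2968737 + 2498075) = ((1/10)*(-1/496)*(1 + 8928) + 296)*(-470662) = ((1/10)*(-1/496)*8929 + 296)*(-470662) = (-8929/4960 + 296)*(-470662) = (1459231/4960)*(-470662) = -343402290461/2480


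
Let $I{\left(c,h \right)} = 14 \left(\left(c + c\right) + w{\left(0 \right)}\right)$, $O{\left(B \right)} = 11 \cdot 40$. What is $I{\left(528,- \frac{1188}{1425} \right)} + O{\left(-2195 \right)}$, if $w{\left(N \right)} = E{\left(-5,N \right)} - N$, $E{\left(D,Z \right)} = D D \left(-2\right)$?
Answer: $14524$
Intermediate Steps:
$E{\left(D,Z \right)} = - 2 D^{2}$ ($E{\left(D,Z \right)} = D^{2} \left(-2\right) = - 2 D^{2}$)
$O{\left(B \right)} = 440$
$w{\left(N \right)} = -50 - N$ ($w{\left(N \right)} = - 2 \left(-5\right)^{2} - N = \left(-2\right) 25 - N = -50 - N$)
$I{\left(c,h \right)} = -700 + 28 c$ ($I{\left(c,h \right)} = 14 \left(\left(c + c\right) - 50\right) = 14 \left(2 c + \left(-50 + 0\right)\right) = 14 \left(2 c - 50\right) = 14 \left(-50 + 2 c\right) = -700 + 28 c$)
$I{\left(528,- \frac{1188}{1425} \right)} + O{\left(-2195 \right)} = \left(-700 + 28 \cdot 528\right) + 440 = \left(-700 + 14784\right) + 440 = 14084 + 440 = 14524$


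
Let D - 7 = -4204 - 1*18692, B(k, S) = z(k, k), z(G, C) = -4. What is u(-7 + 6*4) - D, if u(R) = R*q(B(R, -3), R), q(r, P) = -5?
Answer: 22804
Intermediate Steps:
B(k, S) = -4
D = -22889 (D = 7 + (-4204 - 1*18692) = 7 + (-4204 - 18692) = 7 - 22896 = -22889)
u(R) = -5*R (u(R) = R*(-5) = -5*R)
u(-7 + 6*4) - D = -5*(-7 + 6*4) - 1*(-22889) = -5*(-7 + 24) + 22889 = -5*17 + 22889 = -85 + 22889 = 22804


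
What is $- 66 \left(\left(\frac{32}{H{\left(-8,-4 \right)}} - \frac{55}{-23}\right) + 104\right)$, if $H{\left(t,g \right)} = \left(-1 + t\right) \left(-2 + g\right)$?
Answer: $- \frac{1461614}{207} \approx -7060.9$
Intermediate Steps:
$- 66 \left(\left(\frac{32}{H{\left(-8,-4 \right)}} - \frac{55}{-23}\right) + 104\right) = - 66 \left(\left(\frac{32}{2 - -4 - -16 - -32} - \frac{55}{-23}\right) + 104\right) = - 66 \left(\left(\frac{32}{2 + 4 + 16 + 32} - - \frac{55}{23}\right) + 104\right) = - 66 \left(\left(\frac{32}{54} + \frac{55}{23}\right) + 104\right) = - 66 \left(\left(32 \cdot \frac{1}{54} + \frac{55}{23}\right) + 104\right) = - 66 \left(\left(\frac{16}{27} + \frac{55}{23}\right) + 104\right) = - 66 \left(\frac{1853}{621} + 104\right) = \left(-66\right) \frac{66437}{621} = - \frac{1461614}{207}$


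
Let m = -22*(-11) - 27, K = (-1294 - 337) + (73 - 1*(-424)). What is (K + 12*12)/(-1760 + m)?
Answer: 66/103 ≈ 0.64078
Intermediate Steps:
K = -1134 (K = -1631 + (73 + 424) = -1631 + 497 = -1134)
m = 215 (m = 242 - 27 = 215)
(K + 12*12)/(-1760 + m) = (-1134 + 12*12)/(-1760 + 215) = (-1134 + 144)/(-1545) = -990*(-1/1545) = 66/103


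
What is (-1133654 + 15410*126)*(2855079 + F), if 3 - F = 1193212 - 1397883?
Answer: 2472298782518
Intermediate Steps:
F = 204674 (F = 3 - (1193212 - 1397883) = 3 - 1*(-204671) = 3 + 204671 = 204674)
(-1133654 + 15410*126)*(2855079 + F) = (-1133654 + 15410*126)*(2855079 + 204674) = (-1133654 + 1941660)*3059753 = 808006*3059753 = 2472298782518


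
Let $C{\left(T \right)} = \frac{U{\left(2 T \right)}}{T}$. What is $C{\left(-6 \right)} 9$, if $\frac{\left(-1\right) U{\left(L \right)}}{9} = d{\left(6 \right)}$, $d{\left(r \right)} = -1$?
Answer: $- \frac{27}{2} \approx -13.5$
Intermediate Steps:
$U{\left(L \right)} = 9$ ($U{\left(L \right)} = \left(-9\right) \left(-1\right) = 9$)
$C{\left(T \right)} = \frac{9}{T}$
$C{\left(-6 \right)} 9 = \frac{9}{-6} \cdot 9 = 9 \left(- \frac{1}{6}\right) 9 = \left(- \frac{3}{2}\right) 9 = - \frac{27}{2}$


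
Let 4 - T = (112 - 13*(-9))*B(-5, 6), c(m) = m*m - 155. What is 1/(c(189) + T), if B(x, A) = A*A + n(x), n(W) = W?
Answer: 1/28471 ≈ 3.5123e-5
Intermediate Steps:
B(x, A) = x + A² (B(x, A) = A*A + x = A² + x = x + A²)
c(m) = -155 + m² (c(m) = m² - 155 = -155 + m²)
T = -7095 (T = 4 - (112 - 13*(-9))*(-5 + 6²) = 4 - (112 + 117)*(-5 + 36) = 4 - 229*31 = 4 - 1*7099 = 4 - 7099 = -7095)
1/(c(189) + T) = 1/((-155 + 189²) - 7095) = 1/((-155 + 35721) - 7095) = 1/(35566 - 7095) = 1/28471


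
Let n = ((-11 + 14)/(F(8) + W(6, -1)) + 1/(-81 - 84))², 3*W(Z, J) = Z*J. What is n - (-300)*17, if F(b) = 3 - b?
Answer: 6803779504/1334025 ≈ 5100.2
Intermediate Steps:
W(Z, J) = J*Z/3 (W(Z, J) = (Z*J)/3 = (J*Z)/3 = J*Z/3)
n = 252004/1334025 (n = ((-11 + 14)/((3 - 1*8) + (⅓)*(-1)*6) + 1/(-81 - 84))² = (3/((3 - 8) - 2) + 1/(-165))² = (3/(-5 - 2) - 1/165)² = (3/(-7) - 1/165)² = (3*(-⅐) - 1/165)² = (-3/7 - 1/165)² = (-502/1155)² = 252004/1334025 ≈ 0.18891)
n - (-300)*17 = 252004/1334025 - (-300)*17 = 252004/1334025 - 1*(-5100) = 252004/1334025 + 5100 = 6803779504/1334025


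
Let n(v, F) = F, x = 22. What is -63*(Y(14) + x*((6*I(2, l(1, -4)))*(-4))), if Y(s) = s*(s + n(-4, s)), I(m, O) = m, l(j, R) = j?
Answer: 41832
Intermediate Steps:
Y(s) = 2*s² (Y(s) = s*(s + s) = s*(2*s) = 2*s²)
-63*(Y(14) + x*((6*I(2, l(1, -4)))*(-4))) = -63*(2*14² + 22*((6*2)*(-4))) = -63*(2*196 + 22*(12*(-4))) = -63*(392 + 22*(-48)) = -63*(392 - 1056) = -63*(-664) = 41832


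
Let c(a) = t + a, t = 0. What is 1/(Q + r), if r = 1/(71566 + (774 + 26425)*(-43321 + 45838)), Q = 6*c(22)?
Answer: 68531449/9046151269 ≈ 0.0075758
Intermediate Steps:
c(a) = a (c(a) = 0 + a = a)
Q = 132 (Q = 6*22 = 132)
r = 1/68531449 (r = 1/(71566 + 27199*2517) = 1/(71566 + 68459883) = 1/68531449 ≈ 1.4592e-8)
1/(Q + r) = 1/(132 + 1/68531449) = 1/(9046151269/68531449) = 68531449/9046151269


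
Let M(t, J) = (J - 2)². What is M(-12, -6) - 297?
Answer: -233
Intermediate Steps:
M(t, J) = (-2 + J)²
M(-12, -6) - 297 = (-2 - 6)² - 297 = (-8)² - 297 = 64 - 297 = -233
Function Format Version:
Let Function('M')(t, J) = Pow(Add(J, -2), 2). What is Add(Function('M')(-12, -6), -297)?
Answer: -233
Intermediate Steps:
Function('M')(t, J) = Pow(Add(-2, J), 2)
Add(Function('M')(-12, -6), -297) = Add(Pow(Add(-2, -6), 2), -297) = Add(Pow(-8, 2), -297) = Add(64, -297) = -233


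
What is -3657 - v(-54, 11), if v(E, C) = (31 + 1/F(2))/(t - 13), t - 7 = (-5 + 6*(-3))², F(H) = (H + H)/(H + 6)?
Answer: -1912644/523 ≈ -3657.1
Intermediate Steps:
F(H) = 2*H/(6 + H) (F(H) = (2*H)/(6 + H) = 2*H/(6 + H))
t = 536 (t = 7 + (-5 + 6*(-3))² = 7 + (-5 - 18)² = 7 + (-23)² = 7 + 529 = 536)
v(E, C) = 33/523 (v(E, C) = (31 + 1/(2*2/(6 + 2)))/(536 - 13) = (31 + 1/(2*2/8))/523 = (31 + 1/(2*2*(⅛)))*(1/523) = (31 + 1/(½))*(1/523) = (31 + 2)*(1/523) = 33*(1/523) = 33/523)
-3657 - v(-54, 11) = -3657 - 1*33/523 = -3657 - 33/523 = -1912644/523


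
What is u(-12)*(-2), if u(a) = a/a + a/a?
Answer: -4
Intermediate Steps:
u(a) = 2 (u(a) = 1 + 1 = 2)
u(-12)*(-2) = 2*(-2) = -4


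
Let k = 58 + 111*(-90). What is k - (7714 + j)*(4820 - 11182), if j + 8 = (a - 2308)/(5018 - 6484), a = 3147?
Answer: 35925795261/733 ≈ 4.9012e+7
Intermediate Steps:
k = -9932 (k = 58 - 9990 = -9932)
j = -12567/1466 (j = -8 + (3147 - 2308)/(5018 - 6484) = -8 + 839/(-1466) = -8 + 839*(-1/1466) = -8 - 839/1466 = -12567/1466 ≈ -8.5723)
k - (7714 + j)*(4820 - 11182) = -9932 - (7714 - 12567/1466)*(4820 - 11182) = -9932 - 11296157*(-6362)/1466 = -9932 - 1*(-35933075417/733) = -9932 + 35933075417/733 = 35925795261/733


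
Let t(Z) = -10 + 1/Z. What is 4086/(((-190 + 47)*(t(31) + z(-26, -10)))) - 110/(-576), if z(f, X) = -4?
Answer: 39885353/17832672 ≈ 2.2366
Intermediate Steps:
4086/(((-190 + 47)*(t(31) + z(-26, -10)))) - 110/(-576) = 4086/(((-190 + 47)*((-10 + 1/31) - 4))) - 110/(-576) = 4086/((-143*((-10 + 1/31) - 4))) - 110*(-1/576) = 4086/((-143*(-309/31 - 4))) + 55/288 = 4086/((-143*(-433/31))) + 55/288 = 4086/(61919/31) + 55/288 = 4086*(31/61919) + 55/288 = 126666/61919 + 55/288 = 39885353/17832672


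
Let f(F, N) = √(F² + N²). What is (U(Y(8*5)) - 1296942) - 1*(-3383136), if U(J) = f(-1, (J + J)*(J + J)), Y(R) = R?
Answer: 2086194 + √40960001 ≈ 2.0926e+6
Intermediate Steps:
U(J) = √(1 + 16*J⁴) (U(J) = √((-1)² + ((J + J)*(J + J))²) = √(1 + ((2*J)*(2*J))²) = √(1 + (4*J²)²) = √(1 + 16*J⁴))
(U(Y(8*5)) - 1296942) - 1*(-3383136) = (√(1 + 16*(8*5)⁴) - 1296942) - 1*(-3383136) = (√(1 + 16*40⁴) - 1296942) + 3383136 = (√(1 + 16*2560000) - 1296942) + 3383136 = (√(1 + 40960000) - 1296942) + 3383136 = (√40960001 - 1296942) + 3383136 = (-1296942 + √40960001) + 3383136 = 2086194 + √40960001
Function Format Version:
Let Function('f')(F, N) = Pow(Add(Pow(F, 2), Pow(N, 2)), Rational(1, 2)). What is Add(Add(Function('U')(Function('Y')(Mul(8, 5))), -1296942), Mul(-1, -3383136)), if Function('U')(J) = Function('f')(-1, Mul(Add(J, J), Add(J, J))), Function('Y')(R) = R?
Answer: Add(2086194, Pow(40960001, Rational(1, 2))) ≈ 2.0926e+6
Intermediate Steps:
Function('U')(J) = Pow(Add(1, Mul(16, Pow(J, 4))), Rational(1, 2)) (Function('U')(J) = Pow(Add(Pow(-1, 2), Pow(Mul(Add(J, J), Add(J, J)), 2)), Rational(1, 2)) = Pow(Add(1, Pow(Mul(Mul(2, J), Mul(2, J)), 2)), Rational(1, 2)) = Pow(Add(1, Pow(Mul(4, Pow(J, 2)), 2)), Rational(1, 2)) = Pow(Add(1, Mul(16, Pow(J, 4))), Rational(1, 2)))
Add(Add(Function('U')(Function('Y')(Mul(8, 5))), -1296942), Mul(-1, -3383136)) = Add(Add(Pow(Add(1, Mul(16, Pow(Mul(8, 5), 4))), Rational(1, 2)), -1296942), Mul(-1, -3383136)) = Add(Add(Pow(Add(1, Mul(16, Pow(40, 4))), Rational(1, 2)), -1296942), 3383136) = Add(Add(Pow(Add(1, Mul(16, 2560000)), Rational(1, 2)), -1296942), 3383136) = Add(Add(Pow(Add(1, 40960000), Rational(1, 2)), -1296942), 3383136) = Add(Add(Pow(40960001, Rational(1, 2)), -1296942), 3383136) = Add(Add(-1296942, Pow(40960001, Rational(1, 2))), 3383136) = Add(2086194, Pow(40960001, Rational(1, 2)))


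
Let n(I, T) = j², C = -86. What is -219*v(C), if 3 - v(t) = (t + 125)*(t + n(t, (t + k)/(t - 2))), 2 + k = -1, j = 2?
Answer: -701019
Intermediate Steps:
k = -3 (k = -2 - 1 = -3)
n(I, T) = 4 (n(I, T) = 2² = 4)
v(t) = 3 - (4 + t)*(125 + t) (v(t) = 3 - (t + 125)*(t + 4) = 3 - (125 + t)*(4 + t) = 3 - (4 + t)*(125 + t))
-219*v(C) = -219*(-497 - 1*(-86)² - 129*(-86)) = -219*(-497 - 1*7396 + 11094) = -219*(-497 - 7396 + 11094) = -219*3201 = -701019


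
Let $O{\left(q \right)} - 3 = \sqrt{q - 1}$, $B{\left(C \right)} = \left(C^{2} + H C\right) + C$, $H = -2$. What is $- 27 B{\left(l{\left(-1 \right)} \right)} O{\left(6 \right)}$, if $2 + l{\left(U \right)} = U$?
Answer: $-972 - 324 \sqrt{5} \approx -1696.5$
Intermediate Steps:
$l{\left(U \right)} = -2 + U$
$B{\left(C \right)} = C^{2} - C$ ($B{\left(C \right)} = \left(C^{2} - 2 C\right) + C = C^{2} - C$)
$O{\left(q \right)} = 3 + \sqrt{-1 + q}$ ($O{\left(q \right)} = 3 + \sqrt{q - 1} = 3 + \sqrt{-1 + q}$)
$- 27 B{\left(l{\left(-1 \right)} \right)} O{\left(6 \right)} = - 27 \left(-2 - 1\right) \left(-1 - 3\right) \left(3 + \sqrt{-1 + 6}\right) = - 27 \left(- 3 \left(-1 - 3\right)\right) \left(3 + \sqrt{5}\right) = - 27 \left(\left(-3\right) \left(-4\right)\right) \left(3 + \sqrt{5}\right) = \left(-27\right) 12 \left(3 + \sqrt{5}\right) = - 324 \left(3 + \sqrt{5}\right) = -972 - 324 \sqrt{5}$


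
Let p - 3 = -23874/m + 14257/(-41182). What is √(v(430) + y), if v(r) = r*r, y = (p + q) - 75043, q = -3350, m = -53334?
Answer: 11*√117957649220995899030/366066798 ≈ 326.36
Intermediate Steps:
p = 1135333099/366066798 (p = 3 + (-23874/(-53334) + 14257/(-41182)) = 3 + (-23874*(-1/53334) + 14257*(-1/41182)) = 3 + (3979/8889 - 14257/41182) = 3 + 37132705/366066798 = 1135333099/366066798 ≈ 3.1014)
y = -28695939162515/366066798 (y = (1135333099/366066798 - 3350) - 75043 = -1225188440201/366066798 - 75043 = -28695939162515/366066798 ≈ -78390.)
v(r) = r²
√(v(430) + y) = √(430² - 28695939162515/366066798) = √(184900 - 28695939162515/366066798) = √(38989811787685/366066798) = 11*√117957649220995899030/366066798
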